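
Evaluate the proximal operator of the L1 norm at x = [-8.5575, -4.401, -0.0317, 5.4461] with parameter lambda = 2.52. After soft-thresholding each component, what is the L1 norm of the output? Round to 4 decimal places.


Soft-thresholding with lambda = 2.52:
prox(-8.5575) = sign(-8.5575)*max(|-8.5575| - 2.52, 0) = -6.0375
prox(-4.401) = sign(-4.401)*max(|-4.401| - 2.52, 0) = -1.881
prox(-0.0317) = sign(-0.0317)*max(|-0.0317| - 2.52, 0) = 0.0
prox(5.4461) = sign(5.4461)*max(|5.4461| - 2.52, 0) = 2.9261
prox(x) = [-6.0375, -1.881, 0.0, 2.9261]
||prox(x)||_1 = 6.0375 + 1.881 + 0.0 + 2.9261 = 10.8446


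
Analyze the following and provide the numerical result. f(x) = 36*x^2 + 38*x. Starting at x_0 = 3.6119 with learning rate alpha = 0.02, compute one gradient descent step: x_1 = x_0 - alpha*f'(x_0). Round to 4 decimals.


We compute the gradient at x_0 and apply the update.
f'(x) = 72*x + 38
f'(3.6119) = 72*3.6119 + 38 = 298.0568
x_1 = 3.6119 - 0.02*298.0568 = -2.3492


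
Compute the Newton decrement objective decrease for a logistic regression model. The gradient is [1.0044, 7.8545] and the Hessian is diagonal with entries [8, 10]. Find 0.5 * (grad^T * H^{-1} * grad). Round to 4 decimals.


Step 1: H is diagonal, so H^(-1) * g = [0.1256, 0.7855].
Step 2: g^T H^(-1) g = sum_i g_i^2 / H_ii
  = (1.0044)^2/8 + (7.8545)^2/10
  = 0.1261 + 6.1693 = 6.2954
Step 3: Objective decrease = 0.5 * g^T H^(-1) g = 3.1477


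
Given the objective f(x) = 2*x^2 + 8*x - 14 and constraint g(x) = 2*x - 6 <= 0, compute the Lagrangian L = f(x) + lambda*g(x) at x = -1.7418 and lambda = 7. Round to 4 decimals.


Step 1: Evaluate f(x).
f(-1.7418) = 2*(-1.7418)^2 + 8*(-1.7418) - 14 = -21.8667
Step 2: Evaluate g(x).
g(-1.7418) = 2*-1.7418 - 6 = -9.4836
Step 3: Compute Lagrangian.
L = -21.8667 + 7*-9.4836 = -88.2519


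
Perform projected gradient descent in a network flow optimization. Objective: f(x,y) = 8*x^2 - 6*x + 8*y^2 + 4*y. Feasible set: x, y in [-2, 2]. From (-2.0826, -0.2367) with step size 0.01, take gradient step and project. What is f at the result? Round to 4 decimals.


Step 1: Compute gradient at (-2.0826, -0.2367).
grad_x = 2*8*-2.0826 - 6 = -39.3216
grad_y = 2*8*-0.2367 + 4 = 0.2128
Step 2: Gradient step.
x_raw = -2.0826 - 0.01*-39.3216 = -1.6894
y_raw = -0.2367 - 0.01*0.2128 = -0.2388
Step 3: Project onto [-2, 2].
x_proj = clip(-1.6894) = -1.6894
y_proj = clip(-0.2388) = -0.2388
Step 4: Evaluate f.
f(-1.6894, -0.2388) = 32.4694


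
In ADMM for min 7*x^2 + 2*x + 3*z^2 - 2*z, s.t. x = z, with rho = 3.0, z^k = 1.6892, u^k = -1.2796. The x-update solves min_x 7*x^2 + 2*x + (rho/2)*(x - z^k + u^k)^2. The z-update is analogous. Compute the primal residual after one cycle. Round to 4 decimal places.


ADMM iteration with rho = 3.0, z^k = 1.6892, u^k = -1.2796
Step 1: x-update.
Minimize 7*x^2 + 2*x + (3.0/2)*(x - 1.6892 - 1.2796)^2
FOC: (2*7 + 3.0)*x = -2 + 3.0*(1.6892 + 1.2796)
x^{k+1} = 0.4063
Step 2: z-update.
Minimize 3*z^2 - 2*z + (3.0/2)*(0.4063 - z - 1.2796)^2
FOC: (2*3 + 3.0)*z = 2 + 3.0*(0.4063 - 1.2796)
z^{k+1} = -0.0689
Step 3: u-update.
u^{k+1} = -1.2796 + 0.4063 + 0.0689 = -0.8044
Step 4: Primal residual = |0.4063 + 0.0689| = 0.4752


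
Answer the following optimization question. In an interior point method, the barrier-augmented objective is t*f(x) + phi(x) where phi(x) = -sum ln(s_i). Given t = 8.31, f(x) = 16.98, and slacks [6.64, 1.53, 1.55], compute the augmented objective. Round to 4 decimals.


Step 1: Compute log-barrier.
ln values: [1.8931, 0.4253, 0.4383]
phi = -(1.8931 + 0.4253 + 0.4383) = -2.7566
Step 2: Compute augmented objective.
t*f(x) = 8.31*16.98 = 141.1038
Total = 141.1038 - 2.7566 = 138.3472


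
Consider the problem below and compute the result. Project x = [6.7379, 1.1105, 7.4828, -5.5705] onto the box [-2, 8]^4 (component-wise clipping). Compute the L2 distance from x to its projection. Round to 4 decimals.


Project each component onto [-2, 8].
clip(6.7379) = 6.7379, clip(1.1105) = 1.1105, clip(7.4828) = 7.4828, clip(-5.5705) = -2.0
Projection = [6.7379, 1.1105, 7.4828, -2.0]
Squared diffs: [0.0, 0.0, 0.0, 12.7485]
Distance = sqrt(12.7485) = 3.5705


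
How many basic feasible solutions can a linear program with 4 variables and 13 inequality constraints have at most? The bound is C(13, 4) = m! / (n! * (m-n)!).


Each vertex corresponds to some choice of n active constraints out of m, so the number of vertices is at most C(m, n) = m! / (n!(m-n)!).
m = 13, n = 4
Numerator: 13 * 12 * 11 * 10
Denominator: 4! = 24
C(13, 4) = 715


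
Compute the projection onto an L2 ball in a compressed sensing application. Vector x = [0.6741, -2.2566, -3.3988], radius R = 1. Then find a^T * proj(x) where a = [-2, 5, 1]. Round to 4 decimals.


Step 1: Compute ||x|| (intermediates to 6 decimals).
||x|| = sqrt(0.6741^2 + (-2.2566)^2 + (-3.3988)^2) = 4.135033
Step 2: Project.
Since ||x|| > R, scale = R/||x|| = 1/4.135033 = 0.241836, proj(x) = scale * x
proj(x) = [0.163022, -0.545727, -0.821952]
Step 3: Dot product.
a^T * proj(x) = -2*0.163022 + 5*(-0.545727) + 1*(-0.821952) = -3.8766


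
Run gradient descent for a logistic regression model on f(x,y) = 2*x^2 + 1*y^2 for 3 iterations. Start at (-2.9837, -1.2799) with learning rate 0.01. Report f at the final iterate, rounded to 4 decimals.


Gradient descent on f(x,y) = 2*x^2 + 1*y^2.
Starting point: (-2.9837, -1.2799), alpha = 0.01
Step 1: grad_x = 2*2*-2.9837 = -11.9348, grad_y = 2*1*-1.2799 = -2.5598
  x_1 = -2.9837 - 0.01*-11.9348 = -2.8644
  y_1 = -1.2799 - 0.01*-2.5598 = -1.2543
Step 2: grad_x = 2*2*-2.8644 = -11.4574, grad_y = 2*1*-1.2543 = -2.5086
  x_2 = -2.8644 - 0.01*-11.4574 = -2.7498
  y_2 = -1.2543 - 0.01*-2.5086 = -1.2292
Step 3: grad_x = 2*2*-2.7498 = -10.9991, grad_y = 2*1*-1.2292 = -2.4584
  x_3 = -2.7498 - 0.01*-10.9991 = -2.6398
  y_3 = -1.2292 - 0.01*-2.4584 = -1.2046
f(-2.6398, -1.2046) = 2*(-2.6398)^2 + 1*(-1.2046)^2 = 15.3881


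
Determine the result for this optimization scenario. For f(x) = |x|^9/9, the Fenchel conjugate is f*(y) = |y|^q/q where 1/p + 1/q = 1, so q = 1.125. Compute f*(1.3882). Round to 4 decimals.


The conjugate exponent q satisfies 1/p + 1/q = 1.
p = 9, so q = 9/(9 - 1) = 1.125
|y|^q = 1.3882^1.125 = 1.4463
f*(1.3882) = 1.4463 / 1.125 = 1.2856


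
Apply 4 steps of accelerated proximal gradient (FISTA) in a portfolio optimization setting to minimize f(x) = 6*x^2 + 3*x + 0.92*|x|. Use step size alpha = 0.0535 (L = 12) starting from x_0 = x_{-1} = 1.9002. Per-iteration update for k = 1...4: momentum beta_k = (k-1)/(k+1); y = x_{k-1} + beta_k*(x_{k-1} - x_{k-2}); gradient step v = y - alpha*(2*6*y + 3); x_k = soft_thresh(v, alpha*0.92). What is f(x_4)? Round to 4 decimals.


FISTA on f(x) = 6*x^2 + 3*x + 0.92*|x|
L = 12, alpha = 0.0535
Iteration 1: beta = 0.0, y = 1.9002 + 0.0*(1.9002 - 1.9002) = 1.9002
  grad(y) = 25.8024, v = y - alpha*grad = 0.5198
  prox(v) = soft_thresh(0.5198, 0.0492) = 0.4706
Iteration 2: beta = 0.3333, y = 0.4706 + 0.3333*(0.4706 - 1.9002) = -0.006
  grad(y) = 2.928, v = y - alpha*grad = -0.1626
  prox(v) = soft_thresh(-0.1626, 0.0492) = -0.1134
Iteration 3: beta = 0.5, y = -0.1134 + 0.5*(-0.1134 - 0.4706) = -0.4054
  grad(y) = -1.865, v = y - alpha*grad = -0.3056
  prox(v) = soft_thresh(-0.3056, 0.0492) = -0.2564
Iteration 4: beta = 0.6, y = -0.2564 + 0.6*(-0.2564 + 0.1134) = -0.3422
  grad(y) = -1.1066, v = y - alpha*grad = -0.283
  prox(v) = soft_thresh(-0.283, 0.0492) = -0.2338
f(x_4) = 6*(-0.2338)^2 + 3*(-0.2338) + 0.92*|-0.2338| = -0.1583


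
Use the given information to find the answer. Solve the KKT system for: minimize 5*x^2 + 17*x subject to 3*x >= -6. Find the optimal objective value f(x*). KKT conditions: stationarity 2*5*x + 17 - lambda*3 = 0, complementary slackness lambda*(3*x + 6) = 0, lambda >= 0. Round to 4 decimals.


Step 1: Try lambda = 0 (constraint inactive).
Stationarity: 2*5*x + 17 = 0
x* = -17/(2*5) = -1.7
Check constraint: 3*-1.7 = -5.1 >= -6 -- satisfied.
Step 2: Compute optimal value.
f(x*) = 5*(-1.7)^2 + 17*(-1.7) = -14.45


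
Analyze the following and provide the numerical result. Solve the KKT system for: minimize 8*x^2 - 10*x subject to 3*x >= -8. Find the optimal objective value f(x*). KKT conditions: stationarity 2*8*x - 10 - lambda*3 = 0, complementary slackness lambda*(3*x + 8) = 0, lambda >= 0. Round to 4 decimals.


Step 1: Try lambda = 0 (constraint inactive).
Stationarity: 2*8*x - 10 = 0
x* = 10/(2*8) = 0.625
Check constraint: 3*0.625 = 1.875 >= -8 -- satisfied.
Step 2: Compute optimal value.
f(x*) = 8*0.625^2 - 10*0.625 = -3.125


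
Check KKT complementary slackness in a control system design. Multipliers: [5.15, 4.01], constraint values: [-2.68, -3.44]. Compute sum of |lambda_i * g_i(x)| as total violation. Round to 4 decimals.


KKT complementary slackness check:
lambda_1 * g_1 = 5.15 * -2.68 = -13.802
lambda_2 * g_2 = 4.01 * -3.44 = -13.7944
Total violation = 13.802 + 13.7944 = 27.5964


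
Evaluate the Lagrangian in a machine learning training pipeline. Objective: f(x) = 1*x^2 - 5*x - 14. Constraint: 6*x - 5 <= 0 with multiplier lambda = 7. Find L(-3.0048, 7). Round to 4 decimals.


Step 1: Evaluate f(x).
f(-3.0048) = 1*(-3.0048)^2 - 5*(-3.0048) - 14 = 10.0528
Step 2: Evaluate g(x).
g(-3.0048) = 6*-3.0048 - 5 = -23.0288
Step 3: Compute Lagrangian.
L = 10.0528 + 7*-23.0288 = -151.1488


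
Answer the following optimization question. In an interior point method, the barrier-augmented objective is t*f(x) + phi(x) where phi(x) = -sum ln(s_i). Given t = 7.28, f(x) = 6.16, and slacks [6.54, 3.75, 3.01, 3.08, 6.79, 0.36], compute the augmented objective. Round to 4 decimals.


Step 1: Compute log-barrier.
ln values: [1.8779, 1.3218, 1.1019, 1.1249, 1.9155, -1.0217]
phi = -(1.8779 + 1.3218 + 1.1019 + 1.1249 + 1.9155 - 1.0217) = -6.3204
Step 2: Compute augmented objective.
t*f(x) = 7.28*6.16 = 44.8448
Total = 44.8448 - 6.3204 = 38.5244


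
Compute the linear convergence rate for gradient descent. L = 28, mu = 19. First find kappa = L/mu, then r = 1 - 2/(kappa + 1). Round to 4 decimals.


Step 1: Compute the condition number.
kappa = L/mu = 28/19 = 1.4737
Step 2: Compute the convergence rate.
r = 1 - 2/(kappa + 1) = 1 - 2*mu/(L + mu) = (L - mu)/(L + mu) = 9/47 = 0.1915


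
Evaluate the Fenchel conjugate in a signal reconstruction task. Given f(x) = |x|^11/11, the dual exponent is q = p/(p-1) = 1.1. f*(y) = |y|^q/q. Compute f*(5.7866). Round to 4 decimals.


The conjugate exponent q satisfies 1/p + 1/q = 1.
p = 11, so q = 11/(11 - 1) = 1.1
|y|^q = 5.7866^1.1 = 6.8971
f*(5.7866) = 6.8971 / 1.1 = 6.2701


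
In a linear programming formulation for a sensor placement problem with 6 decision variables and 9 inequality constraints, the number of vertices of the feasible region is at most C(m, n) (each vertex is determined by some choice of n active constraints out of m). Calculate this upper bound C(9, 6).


Each vertex corresponds to some choice of n active constraints out of m, so the number of vertices is at most C(m, n) = m! / (n!(m-n)!).
m = 9, n = 6
Numerator: 9 * 8 * 7 * 6 * 5 * 4
Denominator: 6! = 720
C(9, 6) = 84


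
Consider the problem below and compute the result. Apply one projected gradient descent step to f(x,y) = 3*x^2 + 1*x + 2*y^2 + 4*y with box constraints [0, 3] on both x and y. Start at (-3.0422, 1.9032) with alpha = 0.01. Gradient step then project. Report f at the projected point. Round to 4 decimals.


Step 1: Compute gradient at (-3.0422, 1.9032).
grad_x = 2*3*-3.0422 + 1 = -17.2532
grad_y = 2*2*1.9032 + 4 = 11.6128
Step 2: Gradient step.
x_raw = -3.0422 - 0.01*-17.2532 = -2.8697
y_raw = 1.9032 - 0.01*11.6128 = 1.7871
Step 3: Project onto [0, 3].
x_proj = clip(-2.8697) = 0.0
y_proj = clip(1.7871) = 1.7871
Step 4: Evaluate f.
f(0.0, 1.7871) = 13.5355


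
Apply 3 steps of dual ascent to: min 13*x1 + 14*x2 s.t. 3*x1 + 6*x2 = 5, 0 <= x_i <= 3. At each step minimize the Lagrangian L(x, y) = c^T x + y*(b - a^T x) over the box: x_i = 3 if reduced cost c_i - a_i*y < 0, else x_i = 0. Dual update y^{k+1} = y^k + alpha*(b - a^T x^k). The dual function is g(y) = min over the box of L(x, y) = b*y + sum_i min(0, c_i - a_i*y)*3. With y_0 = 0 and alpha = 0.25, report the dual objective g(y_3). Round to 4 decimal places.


Dual ascent for LP: min 13*x1 + 14*x2, 3*x1 + 6*x2 = 5, 0 <= x_i <= 3
Step 1: y^k = 0.0, reduced costs: (13.0, 14.0)
  x^k = (0.0, 0.0), subgradient = b - a^T x = 5.0
  y^{k+1} = 0.0 + 0.25*5.0 = 1.25
Step 2: y^k = 1.25, reduced costs: (9.25, 6.5)
  x^k = (0.0, 0.0), subgradient = b - a^T x = 5.0
  y^{k+1} = 1.25 + 0.25*5.0 = 2.5
Step 3: y^k = 2.5, reduced costs: (5.5, -1.0)
  x^k = (0.0, 3.0), subgradient = b - a^T x = -13.0
  y^{k+1} = 2.5 + 0.25*-13.0 = -0.75
Dual objective at y_3 = -0.75: reduced costs (15.25, 18.5), box minimizer x = (0.0, 0.0)
g(y_3) = b*y + (c1 - a1*y)*x1 + (c2 - a2*y)*x2 = 5*(-0.75) + 15.25*0.0 + 18.5*0.0 = -3.75 + 0.0 + 0.0 = -3.75


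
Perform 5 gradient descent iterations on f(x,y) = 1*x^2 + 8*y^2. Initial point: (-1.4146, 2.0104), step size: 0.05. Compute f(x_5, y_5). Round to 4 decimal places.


Gradient descent on f(x,y) = 1*x^2 + 8*y^2.
Starting point: (-1.4146, 2.0104), alpha = 0.05
Step 1: grad_x = 2*1*-1.4146 = -2.8292, grad_y = 2*8*2.0104 = 32.1664
  x_1 = -1.4146 - 0.05*-2.8292 = -1.2731
  y_1 = 2.0104 - 0.05*32.1664 = 0.4021
Step 2: grad_x = 2*1*-1.2731 = -2.5463, grad_y = 2*8*0.4021 = 6.4333
  x_2 = -1.2731 - 0.05*-2.5463 = -1.1458
  y_2 = 0.4021 - 0.05*6.4333 = 0.0804
Step 3: grad_x = 2*1*-1.1458 = -2.2917, grad_y = 2*8*0.0804 = 1.2867
  x_3 = -1.1458 - 0.05*-2.2917 = -1.0312
  y_3 = 0.0804 - 0.05*1.2867 = 0.0161
Step 4: grad_x = 2*1*-1.0312 = -2.0625, grad_y = 2*8*0.0161 = 0.2573
  x_4 = -1.0312 - 0.05*-2.0625 = -0.9281
  y_4 = 0.0161 - 0.05*0.2573 = 0.0032
Step 5: grad_x = 2*1*-0.9281 = -1.8562, grad_y = 2*8*0.0032 = 0.0515
  x_5 = -0.9281 - 0.05*-1.8562 = -0.8353
  y_5 = 0.0032 - 0.05*0.0515 = 0.0006
f(-0.8353, 0.0006) = 1*(-0.8353)^2 + 8*0.0006^2 = 0.6977


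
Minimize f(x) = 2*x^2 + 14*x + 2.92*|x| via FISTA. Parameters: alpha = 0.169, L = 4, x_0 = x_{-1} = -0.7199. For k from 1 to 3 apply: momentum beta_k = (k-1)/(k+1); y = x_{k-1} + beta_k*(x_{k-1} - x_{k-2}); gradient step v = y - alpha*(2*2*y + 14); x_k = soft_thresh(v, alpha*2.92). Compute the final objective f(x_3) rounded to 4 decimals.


FISTA on f(x) = 2*x^2 + 14*x + 2.92*|x|
L = 4, alpha = 0.169
Iteration 1: beta = 0.0, y = -0.7199 + 0.0*(-0.7199 + 0.7199) = -0.7199
  grad(y) = 11.1204, v = y - alpha*grad = -2.5992
  prox(v) = soft_thresh(-2.5992, 0.4935) = -2.1058
Iteration 2: beta = 0.3333, y = -2.1058 + 0.3333*(-2.1058 + 0.7199) = -2.5677
  grad(y) = 3.7291, v = y - alpha*grad = -3.1979
  prox(v) = soft_thresh(-3.1979, 0.4935) = -2.7045
Iteration 3: beta = 0.5, y = -2.7045 + 0.5*(-2.7045 + 2.1058) = -3.0038
  grad(y) = 1.9848, v = y - alpha*grad = -3.3392
  prox(v) = soft_thresh(-3.3392, 0.4935) = -2.8458
f(x_3) = 2*(-2.8458)^2 + 14*(-2.8458) + 2.92*|-2.8458| = -15.3343


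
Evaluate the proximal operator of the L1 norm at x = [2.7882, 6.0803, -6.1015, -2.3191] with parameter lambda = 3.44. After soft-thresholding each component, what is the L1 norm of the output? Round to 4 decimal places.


Soft-thresholding with lambda = 3.44:
prox(2.7882) = sign(2.7882)*max(|2.7882| - 3.44, 0) = 0.0
prox(6.0803) = sign(6.0803)*max(|6.0803| - 3.44, 0) = 2.6403
prox(-6.1015) = sign(-6.1015)*max(|-6.1015| - 3.44, 0) = -2.6615
prox(-2.3191) = sign(-2.3191)*max(|-2.3191| - 3.44, 0) = 0.0
prox(x) = [0.0, 2.6403, -2.6615, 0.0]
||prox(x)||_1 = 0.0 + 2.6403 + 2.6615 + 0.0 = 5.3018


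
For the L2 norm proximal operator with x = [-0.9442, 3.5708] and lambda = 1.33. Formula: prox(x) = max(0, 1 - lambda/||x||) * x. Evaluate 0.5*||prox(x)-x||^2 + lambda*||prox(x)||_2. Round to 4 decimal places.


Step 1: Compute ||x||.
||x|| = 3.6935
Step 2: Compute scaling factor.
scale = max(0, 1 - 1.33/3.6935) = 0.6399
Step 3: prox(x) = [-0.6042, 2.285]
||prox(x)|| = 2.3635
Step 4: Proximal objective.
0.5*||prox-x||^2 = 0.8845
lambda*||prox|| = 3.1435
Total = 4.0279


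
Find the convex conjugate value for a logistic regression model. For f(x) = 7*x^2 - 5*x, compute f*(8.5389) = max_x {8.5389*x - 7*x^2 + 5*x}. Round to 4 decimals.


f*(y) = sup_x {y*x - a*x^2 - b*x} = sup_x {(y-b)*x - a*x^2}
FOC: (y - b) - 2a*x = 0 => x* = (y - b)/(2a)
x* = (8.5389 + 5)/(2*7) = 0.9671
f*(8.5389) = (y-b)^2/(4a) = (8.5389 + 5)^2/(4*7)
= 183.3018/28 = 6.5465


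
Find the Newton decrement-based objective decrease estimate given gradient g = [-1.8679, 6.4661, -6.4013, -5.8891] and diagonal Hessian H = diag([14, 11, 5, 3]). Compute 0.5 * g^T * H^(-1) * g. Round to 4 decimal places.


Step 1: H is diagonal, so H^(-1) * g = [-0.1334, 0.5878, -1.2803, -1.963].
Step 2: g^T H^(-1) g = sum_i g_i^2 / H_ii
  = (-1.8679)^2/14 + (6.4661)^2/11 + (-6.4013)^2/5 + (-5.8891)^2/3
  = 0.2492 + 3.8009 + 8.1953 + 11.5605 = 23.806
Step 3: Objective decrease = 0.5 * g^T H^(-1) g = 11.903


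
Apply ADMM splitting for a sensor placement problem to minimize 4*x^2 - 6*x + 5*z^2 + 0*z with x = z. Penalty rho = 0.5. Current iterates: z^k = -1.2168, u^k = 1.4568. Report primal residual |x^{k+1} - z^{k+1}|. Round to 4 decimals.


ADMM iteration with rho = 0.5, z^k = -1.2168, u^k = 1.4568
Step 1: x-update.
Minimize 4*x^2 - 6*x + (0.5/2)*(x + 1.2168 + 1.4568)^2
FOC: (2*4 + 0.5)*x = 6 + 0.5*(-1.2168 - 1.4568)
x^{k+1} = 0.5486
Step 2: z-update.
Minimize 5*z^2 + 0*z + (0.5/2)*(0.5486 - z + 1.4568)^2
FOC: (2*5 + 0.5)*z = 0 + 0.5*(0.5486 + 1.4568)
z^{k+1} = 0.0955
Step 3: u-update.
u^{k+1} = 1.4568 + 0.5486 - 0.0955 = 1.9099
Step 4: Primal residual = |0.5486 - 0.0955| = 0.4531


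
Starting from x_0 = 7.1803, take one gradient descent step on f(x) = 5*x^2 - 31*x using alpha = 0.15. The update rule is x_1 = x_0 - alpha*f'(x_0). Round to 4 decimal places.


We compute the gradient at x_0 and apply the update.
f'(x) = 10*x - 31
f'(7.1803) = 10*7.1803 - 31 = 40.803
x_1 = 7.1803 - 0.15*40.803 = 1.0599


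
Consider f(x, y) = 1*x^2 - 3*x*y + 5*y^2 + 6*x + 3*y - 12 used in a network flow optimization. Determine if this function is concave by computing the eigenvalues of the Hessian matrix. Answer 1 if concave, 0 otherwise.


The Hessian of f(x,y) = 1*x^2 - 3*x*y + 5*y^2 + 6*x + 3*y - 12 is:
H = [[2, -3], [-3, 10]]
Trace = 2 + 10 = 12
Determinant = 2*10 - (-3)^2 = 11
Discriminant = (12)^2 - 4*11 = 100.0
Eigenvalues: lambda_1 = 1.0, lambda_2 = 11.0
The function is not concave.

0


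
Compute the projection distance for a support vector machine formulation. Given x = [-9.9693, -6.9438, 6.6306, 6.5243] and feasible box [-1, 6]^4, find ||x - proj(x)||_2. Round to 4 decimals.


Project each component onto [-1, 6].
clip(-9.9693) = -1.0, clip(-6.9438) = -1.0, clip(6.6306) = 6.0, clip(6.5243) = 6.0
Projection = [-1.0, -1.0, 6.0, 6.0]
Squared diffs: [80.4483, 35.3288, 0.3977, 0.2749]
Distance = sqrt(116.4497) = 10.7912


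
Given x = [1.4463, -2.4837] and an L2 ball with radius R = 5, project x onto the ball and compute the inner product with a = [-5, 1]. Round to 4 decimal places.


Step 1: Compute ||x|| (intermediates to 6 decimals).
||x|| = sqrt(1.4463^2 + (-2.4837)^2) = 2.874117
Step 2: Project.
Since ||x|| <= R, proj = x (no scaling needed).
proj(x) = [1.4463, -2.4837]
Step 3: Dot product.
a^T * proj(x) = -5*1.4463 + 1*(-2.4837) = -9.7152


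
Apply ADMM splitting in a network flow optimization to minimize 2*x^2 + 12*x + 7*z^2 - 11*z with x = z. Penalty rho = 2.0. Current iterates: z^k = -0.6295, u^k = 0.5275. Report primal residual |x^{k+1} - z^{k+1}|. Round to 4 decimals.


ADMM iteration with rho = 2.0, z^k = -0.6295, u^k = 0.5275
Step 1: x-update.
Minimize 2*x^2 + 12*x + (2.0/2)*(x + 0.6295 + 0.5275)^2
FOC: (2*2 + 2.0)*x = -12 + 2.0*(-0.6295 - 0.5275)
x^{k+1} = -2.3857
Step 2: z-update.
Minimize 7*z^2 - 11*z + (2.0/2)*(-2.3857 - z + 0.5275)^2
FOC: (2*7 + 2.0)*z = 11 + 2.0*(-2.3857 + 0.5275)
z^{k+1} = 0.4552
Step 3: u-update.
u^{k+1} = 0.5275 - 2.3857 - 0.4552 = -2.3134
Step 4: Primal residual = |-2.3857 - 0.4552| = 2.8409


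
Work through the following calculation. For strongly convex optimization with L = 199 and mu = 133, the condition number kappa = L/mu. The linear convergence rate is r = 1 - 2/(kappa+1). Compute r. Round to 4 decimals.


Step 1: Compute the condition number.
kappa = L/mu = 199/133 = 1.4962
Step 2: Compute the convergence rate.
r = 1 - 2/(kappa + 1) = 1 - 2*mu/(L + mu) = (L - mu)/(L + mu) = 66/332 = 0.1988


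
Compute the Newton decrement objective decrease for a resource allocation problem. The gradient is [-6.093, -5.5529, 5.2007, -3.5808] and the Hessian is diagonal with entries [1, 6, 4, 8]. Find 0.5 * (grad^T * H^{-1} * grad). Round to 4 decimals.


Step 1: H is diagonal, so H^(-1) * g = [-6.093, -0.9255, 1.3002, -0.4476].
Step 2: g^T H^(-1) g = sum_i g_i^2 / H_ii
  = (-6.093)^2/1 + (-5.5529)^2/6 + (5.2007)^2/4 + (-3.5808)^2/8
  = 37.1246 + 5.1391 + 6.7618 + 1.6028 = 50.6284
Step 3: Objective decrease = 0.5 * g^T H^(-1) g = 25.3142


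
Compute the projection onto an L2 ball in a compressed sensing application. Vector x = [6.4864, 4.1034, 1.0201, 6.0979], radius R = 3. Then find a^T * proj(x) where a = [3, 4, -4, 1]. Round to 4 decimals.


Step 1: Compute ||x|| (intermediates to 6 decimals).
||x|| = sqrt(6.4864^2 + 4.1034^2 + 1.0201^2 + 6.0979^2) = 9.855773
Step 2: Project.
Since ||x|| > R, scale = R/||x|| = 3/9.855773 = 0.30439, proj(x) = scale * x
proj(x) = [1.974395, 1.249034, 0.310508, 1.85614]
Step 3: Dot product.
a^T * proj(x) = 3*1.974395 + 4*1.249034 - 4*0.310508 + 1*1.85614 = 11.5334


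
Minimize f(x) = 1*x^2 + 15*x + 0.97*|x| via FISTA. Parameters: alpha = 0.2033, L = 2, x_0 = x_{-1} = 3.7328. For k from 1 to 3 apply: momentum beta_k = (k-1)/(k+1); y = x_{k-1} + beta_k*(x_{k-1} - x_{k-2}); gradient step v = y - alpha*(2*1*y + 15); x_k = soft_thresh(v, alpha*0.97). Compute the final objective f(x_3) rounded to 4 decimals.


FISTA on f(x) = 1*x^2 + 15*x + 0.97*|x|
L = 2, alpha = 0.2033
Iteration 1: beta = 0.0, y = 3.7328 + 0.0*(3.7328 - 3.7328) = 3.7328
  grad(y) = 22.4656, v = y - alpha*grad = -0.8345
  prox(v) = soft_thresh(-0.8345, 0.1972) = -0.6373
Iteration 2: beta = 0.3333, y = -0.6373 + 0.3333*(-0.6373 - 3.7328) = -2.0939
  grad(y) = 10.8121, v = y - alpha*grad = -4.292
  prox(v) = soft_thresh(-4.292, 0.1972) = -4.0948
Iteration 3: beta = 0.5, y = -4.0948 + 0.5*(-4.0948 + 0.6373) = -5.8236
  grad(y) = 3.3527, v = y - alpha*grad = -6.5052
  prox(v) = soft_thresh(-6.5052, 0.1972) = -6.308
f(x_3) = 1*(-6.308)^2 + 15*(-6.308) + 0.97*|-6.308| = -48.7104


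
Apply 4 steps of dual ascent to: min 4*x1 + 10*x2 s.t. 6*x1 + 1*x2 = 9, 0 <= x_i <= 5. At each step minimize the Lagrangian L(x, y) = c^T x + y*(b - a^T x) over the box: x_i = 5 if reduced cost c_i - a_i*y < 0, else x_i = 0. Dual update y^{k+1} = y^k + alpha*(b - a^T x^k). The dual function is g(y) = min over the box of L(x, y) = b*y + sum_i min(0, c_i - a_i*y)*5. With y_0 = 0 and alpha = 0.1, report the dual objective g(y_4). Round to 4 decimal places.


Dual ascent for LP: min 4*x1 + 10*x2, 6*x1 + 1*x2 = 9, 0 <= x_i <= 5
Step 1: y^k = 0.0, reduced costs: (4.0, 10.0)
  x^k = (0.0, 0.0), subgradient = b - a^T x = 9.0
  y^{k+1} = 0.0 + 0.1*9.0 = 0.9
Step 2: y^k = 0.9, reduced costs: (-1.4, 9.1)
  x^k = (5.0, 0.0), subgradient = b - a^T x = -21.0
  y^{k+1} = 0.9 + 0.1*-21.0 = -1.2
Step 3: y^k = -1.2, reduced costs: (11.2, 11.2)
  x^k = (0.0, 0.0), subgradient = b - a^T x = 9.0
  y^{k+1} = -1.2 + 0.1*9.0 = -0.3
Step 4: y^k = -0.3, reduced costs: (5.8, 10.3)
  x^k = (0.0, 0.0), subgradient = b - a^T x = 9.0
  y^{k+1} = -0.3 + 0.1*9.0 = 0.6
Dual objective at y_4 = 0.6: reduced costs (0.4, 9.4), box minimizer x = (0.0, 0.0)
g(y_4) = b*y + (c1 - a1*y)*x1 + (c2 - a2*y)*x2 = 9*0.6 + 0.4*0.0 + 9.4*0.0 = 5.4 + 0.0 + 0.0 = 5.4


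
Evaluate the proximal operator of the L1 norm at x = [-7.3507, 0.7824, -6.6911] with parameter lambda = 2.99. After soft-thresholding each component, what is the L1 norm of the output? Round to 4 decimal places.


Soft-thresholding with lambda = 2.99:
prox(-7.3507) = sign(-7.3507)*max(|-7.3507| - 2.99, 0) = -4.3607
prox(0.7824) = sign(0.7824)*max(|0.7824| - 2.99, 0) = 0.0
prox(-6.6911) = sign(-6.6911)*max(|-6.6911| - 2.99, 0) = -3.7011
prox(x) = [-4.3607, 0.0, -3.7011]
||prox(x)||_1 = 4.3607 + 0.0 + 3.7011 = 8.0618


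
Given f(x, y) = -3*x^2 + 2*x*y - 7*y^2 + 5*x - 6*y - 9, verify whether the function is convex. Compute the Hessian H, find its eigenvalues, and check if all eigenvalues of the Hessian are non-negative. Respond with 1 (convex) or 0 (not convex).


The Hessian of f(x,y) = -3*x^2 + 2*x*y - 7*y^2 + 5*x - 6*y - 9 is:
H = [[-6, 2], [2, -14]]
Trace = -6 - 14 = -20
Determinant = -6*-14 - (2)^2 = 80
Discriminant = (-20)^2 - 4*80 = 80.0
Eigenvalues: lambda_1 = -14.4721, lambda_2 = -5.5279
The function is not convex.

0


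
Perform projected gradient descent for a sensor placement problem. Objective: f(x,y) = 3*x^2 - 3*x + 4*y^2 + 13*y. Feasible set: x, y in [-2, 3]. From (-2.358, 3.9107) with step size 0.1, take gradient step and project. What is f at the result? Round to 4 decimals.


Step 1: Compute gradient at (-2.358, 3.9107).
grad_x = 2*3*-2.358 - 3 = -17.148
grad_y = 2*4*3.9107 + 13 = 44.2856
Step 2: Gradient step.
x_raw = -2.358 - 0.1*-17.148 = -0.6432
y_raw = 3.9107 - 0.1*44.2856 = -0.5179
Step 3: Project onto [-2, 3].
x_proj = clip(-0.6432) = -0.6432
y_proj = clip(-0.5179) = -0.5179
Step 4: Evaluate f.
f(-0.6432, -0.5179) = -2.4887


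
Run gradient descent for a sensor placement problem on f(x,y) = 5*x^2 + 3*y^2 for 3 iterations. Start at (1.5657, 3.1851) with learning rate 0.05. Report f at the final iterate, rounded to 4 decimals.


Gradient descent on f(x,y) = 5*x^2 + 3*y^2.
Starting point: (1.5657, 3.1851), alpha = 0.05
Step 1: grad_x = 2*5*1.5657 = 15.657, grad_y = 2*3*3.1851 = 19.1106
  x_1 = 1.5657 - 0.05*15.657 = 0.7829
  y_1 = 3.1851 - 0.05*19.1106 = 2.2296
Step 2: grad_x = 2*5*0.7829 = 7.8285, grad_y = 2*3*2.2296 = 13.3774
  x_2 = 0.7829 - 0.05*7.8285 = 0.3914
  y_2 = 2.2296 - 0.05*13.3774 = 1.5607
Step 3: grad_x = 2*5*0.3914 = 3.9143, grad_y = 2*3*1.5607 = 9.3642
  x_3 = 0.3914 - 0.05*3.9143 = 0.1957
  y_3 = 1.5607 - 0.05*9.3642 = 1.0925
f(0.1957, 1.0925) = 5*0.1957^2 + 3*1.0925^2 = 3.7721


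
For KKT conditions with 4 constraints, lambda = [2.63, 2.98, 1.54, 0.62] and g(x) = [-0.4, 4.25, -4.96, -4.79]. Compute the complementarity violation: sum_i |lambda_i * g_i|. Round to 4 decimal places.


KKT complementary slackness check:
lambda_1 * g_1 = 2.63 * -0.4 = -1.052
lambda_2 * g_2 = 2.98 * 4.25 = 12.665
lambda_3 * g_3 = 1.54 * -4.96 = -7.6384
lambda_4 * g_4 = 0.62 * -4.79 = -2.9698
Total violation = 1.052 + 12.665 + 7.6384 + 2.9698 = 24.3252


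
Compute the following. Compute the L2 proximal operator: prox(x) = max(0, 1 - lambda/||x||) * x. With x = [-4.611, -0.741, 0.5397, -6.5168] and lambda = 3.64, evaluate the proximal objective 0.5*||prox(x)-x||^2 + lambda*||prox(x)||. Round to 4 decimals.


Step 1: Compute ||x||.
||x|| = 8.0356
Step 2: Compute scaling factor.
scale = max(0, 1 - 3.64/8.0356) = 0.547
Step 3: prox(x) = [-2.5223, -0.4053, 0.2952, -3.5648]
||prox(x)|| = 4.3956
Step 4: Proximal objective.
0.5*||prox-x||^2 = 6.6248
lambda*||prox|| = 16.0
Total = 22.6247


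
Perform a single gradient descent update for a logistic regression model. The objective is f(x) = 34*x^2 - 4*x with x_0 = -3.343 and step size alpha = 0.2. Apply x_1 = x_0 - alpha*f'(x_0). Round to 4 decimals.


We compute the gradient at x_0 and apply the update.
f'(x) = 68*x - 4
f'(-3.343) = 68*-3.343 - 4 = -231.324
x_1 = -3.343 - 0.2*-231.324 = 42.9218


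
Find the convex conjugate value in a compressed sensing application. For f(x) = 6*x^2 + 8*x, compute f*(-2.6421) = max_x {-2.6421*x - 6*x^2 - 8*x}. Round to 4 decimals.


f*(y) = sup_x {y*x - a*x^2 - b*x} = sup_x {(y-b)*x - a*x^2}
FOC: (y - b) - 2a*x = 0 => x* = (y - b)/(2a)
x* = (-2.6421 - 8)/(2*6) = -0.8868
f*(-2.6421) = (y-b)^2/(4a) = (-2.6421 - 8)^2/(4*6)
= 113.2543/24 = 4.7189


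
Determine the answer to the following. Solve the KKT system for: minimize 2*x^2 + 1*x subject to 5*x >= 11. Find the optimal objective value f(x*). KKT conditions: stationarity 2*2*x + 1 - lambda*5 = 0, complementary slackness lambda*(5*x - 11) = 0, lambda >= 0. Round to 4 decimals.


Step 1: Try lambda = 0 (constraint inactive).
x_unc = -1/(2*2) = -0.25
Check: 5*-0.25 = -1.25 < 11 -- violated!
Step 2: Constraint must be active: 5*x = 11
x* = 11/5 = 2.2
lambda = (2*2*2.2 + 1)/5 = 1.96
Step 3: Compute optimal value.
f(x*) = 2*2.2^2 + 1*2.2 = 11.88


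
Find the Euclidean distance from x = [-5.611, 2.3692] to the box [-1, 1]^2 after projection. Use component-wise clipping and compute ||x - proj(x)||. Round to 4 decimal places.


Project each component onto [-1, 1].
clip(-5.611) = -1.0, clip(2.3692) = 1.0
Projection = [-1.0, 1.0]
Squared diffs: [21.2613, 1.8747]
Distance = sqrt(23.136) = 4.81


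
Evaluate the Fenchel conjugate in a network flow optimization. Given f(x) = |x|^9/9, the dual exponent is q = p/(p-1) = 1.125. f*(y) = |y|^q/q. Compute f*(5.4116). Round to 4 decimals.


The conjugate exponent q satisfies 1/p + 1/q = 1.
p = 9, so q = 9/(9 - 1) = 1.125
|y|^q = 5.4116^1.125 = 6.6833
f*(5.4116) = 6.6833 / 1.125 = 5.9407


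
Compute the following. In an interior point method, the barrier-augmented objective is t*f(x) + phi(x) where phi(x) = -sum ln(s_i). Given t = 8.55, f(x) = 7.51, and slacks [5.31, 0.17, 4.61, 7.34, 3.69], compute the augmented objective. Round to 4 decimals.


Step 1: Compute log-barrier.
ln values: [1.6696, -1.772, 1.5282, 1.9933, 1.3056]
phi = -(1.6696 - 1.772 + 1.5282 + 1.9933 + 1.3056) = -4.7248
Step 2: Compute augmented objective.
t*f(x) = 8.55*7.51 = 64.2105
Total = 64.2105 - 4.7248 = 59.4857


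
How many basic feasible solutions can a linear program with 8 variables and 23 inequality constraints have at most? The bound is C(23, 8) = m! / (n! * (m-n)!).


Each vertex corresponds to some choice of n active constraints out of m, so the number of vertices is at most C(m, n) = m! / (n!(m-n)!).
m = 23, n = 8
Numerator: 23 * 22 * 21 * 20 * 19 * 18 * 17 * 16
Denominator: 8! = 40320
C(23, 8) = 490314


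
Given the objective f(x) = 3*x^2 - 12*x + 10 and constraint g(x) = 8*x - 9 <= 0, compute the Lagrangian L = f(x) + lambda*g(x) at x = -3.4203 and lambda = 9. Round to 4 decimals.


Step 1: Evaluate f(x).
f(-3.4203) = 3*(-3.4203)^2 - 12*(-3.4203) + 10 = 86.139
Step 2: Evaluate g(x).
g(-3.4203) = 8*-3.4203 - 9 = -36.3624
Step 3: Compute Lagrangian.
L = 86.139 + 9*-36.3624 = -241.1226


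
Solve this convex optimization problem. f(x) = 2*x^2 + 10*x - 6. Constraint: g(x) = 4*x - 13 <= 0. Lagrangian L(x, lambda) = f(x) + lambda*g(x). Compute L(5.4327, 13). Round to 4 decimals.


Step 1: Evaluate f(x).
f(5.4327) = 2*5.4327^2 + 10*5.4327 - 6 = 107.3555
Step 2: Evaluate g(x).
g(5.4327) = 4*5.4327 - 13 = 8.7308
Step 3: Compute Lagrangian.
L = 107.3555 + 13*8.7308 = 220.8559


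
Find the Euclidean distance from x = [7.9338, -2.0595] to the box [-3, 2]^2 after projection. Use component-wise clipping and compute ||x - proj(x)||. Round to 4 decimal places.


Project each component onto [-3, 2].
clip(7.9338) = 2.0, clip(-2.0595) = -2.0595
Projection = [2.0, -2.0595]
Squared diffs: [35.21, 0.0]
Distance = sqrt(35.21) = 5.9338


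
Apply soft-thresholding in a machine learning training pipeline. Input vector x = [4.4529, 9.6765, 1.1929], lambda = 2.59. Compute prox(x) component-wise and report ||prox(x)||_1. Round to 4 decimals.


Soft-thresholding with lambda = 2.59:
prox(4.4529) = sign(4.4529)*max(|4.4529| - 2.59, 0) = 1.8629
prox(9.6765) = sign(9.6765)*max(|9.6765| - 2.59, 0) = 7.0865
prox(1.1929) = sign(1.1929)*max(|1.1929| - 2.59, 0) = 0.0
prox(x) = [1.8629, 7.0865, 0.0]
||prox(x)||_1 = 1.8629 + 7.0865 + 0.0 = 8.9494


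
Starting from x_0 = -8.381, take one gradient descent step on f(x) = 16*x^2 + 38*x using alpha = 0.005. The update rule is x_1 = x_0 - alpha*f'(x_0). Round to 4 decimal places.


We compute the gradient at x_0 and apply the update.
f'(x) = 32*x + 38
f'(-8.381) = 32*-8.381 + 38 = -230.192
x_1 = -8.381 - 0.005*-230.192 = -7.23


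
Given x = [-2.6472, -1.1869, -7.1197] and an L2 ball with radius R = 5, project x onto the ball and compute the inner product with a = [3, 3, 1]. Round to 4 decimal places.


Step 1: Compute ||x|| (intermediates to 6 decimals).
||x|| = sqrt((-2.6472)^2 + (-1.1869)^2 + (-7.1197)^2) = 7.688077
Step 2: Project.
Since ||x|| > R, scale = R/||x|| = 5/7.688077 = 0.650358, proj(x) = scale * x
proj(x) = [-1.721628, -0.77191, -4.630354]
Step 3: Dot product.
a^T * proj(x) = 3*(-1.721628) + 3*(-0.77191) + 1*(-4.630354) = -12.111


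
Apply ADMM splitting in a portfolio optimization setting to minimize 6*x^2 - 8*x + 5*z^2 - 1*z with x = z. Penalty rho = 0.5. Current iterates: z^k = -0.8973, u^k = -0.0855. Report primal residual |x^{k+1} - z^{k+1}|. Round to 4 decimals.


ADMM iteration with rho = 0.5, z^k = -0.8973, u^k = -0.0855
Step 1: x-update.
Minimize 6*x^2 - 8*x + (0.5/2)*(x + 0.8973 - 0.0855)^2
FOC: (2*6 + 0.5)*x = 8 + 0.5*(-0.8973 + 0.0855)
x^{k+1} = 0.6075
Step 2: z-update.
Minimize 5*z^2 - 1*z + (0.5/2)*(0.6075 - z - 0.0855)^2
FOC: (2*5 + 0.5)*z = 1 + 0.5*(0.6075 - 0.0855)
z^{k+1} = 0.1201
Step 3: u-update.
u^{k+1} = -0.0855 + 0.6075 - 0.1201 = 0.4019
Step 4: Primal residual = |0.6075 - 0.1201| = 0.4874


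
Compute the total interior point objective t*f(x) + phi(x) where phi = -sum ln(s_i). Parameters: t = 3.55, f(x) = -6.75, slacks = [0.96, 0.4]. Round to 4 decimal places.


Step 1: Compute log-barrier.
ln values: [-0.0408, -0.9163]
phi = -(-0.0408 - 0.9163) = 0.9571
Step 2: Compute augmented objective.
t*f(x) = 3.55*-6.75 = -23.9625
Total = -23.9625 + 0.9571 = -23.0054


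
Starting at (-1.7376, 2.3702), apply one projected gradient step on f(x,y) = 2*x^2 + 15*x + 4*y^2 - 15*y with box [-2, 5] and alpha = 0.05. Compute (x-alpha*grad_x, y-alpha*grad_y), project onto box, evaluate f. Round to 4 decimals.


Step 1: Compute gradient at (-1.7376, 2.3702).
grad_x = 2*2*-1.7376 + 15 = 8.0496
grad_y = 2*4*2.3702 - 15 = 3.9616
Step 2: Gradient step.
x_raw = -1.7376 - 0.05*8.0496 = -2.1401
y_raw = 2.3702 - 0.05*3.9616 = 2.1721
Step 3: Project onto [-2, 5].
x_proj = clip(-2.1401) = -2.0
y_proj = clip(2.1721) = 2.1721
Step 4: Evaluate f.
f(-2.0, 2.1721) = -35.7094


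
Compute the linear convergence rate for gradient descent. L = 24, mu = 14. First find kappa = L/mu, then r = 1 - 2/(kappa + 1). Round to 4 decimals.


Step 1: Compute the condition number.
kappa = L/mu = 24/14 = 1.7143
Step 2: Compute the convergence rate.
r = 1 - 2/(kappa + 1) = 1 - 2*mu/(L + mu) = (L - mu)/(L + mu) = 10/38 = 0.2632


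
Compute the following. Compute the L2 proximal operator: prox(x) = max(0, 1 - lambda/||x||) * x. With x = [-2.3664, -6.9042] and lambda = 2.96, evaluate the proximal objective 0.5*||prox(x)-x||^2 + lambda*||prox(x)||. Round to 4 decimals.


Step 1: Compute ||x||.
||x|| = 7.2985
Step 2: Compute scaling factor.
scale = max(0, 1 - 2.96/7.2985) = 0.5944
Step 3: prox(x) = [-1.4067, -4.1041]
||prox(x)|| = 4.3385
Step 4: Proximal objective.
0.5*||prox-x||^2 = 4.3808
lambda*||prox|| = 12.842
Total = 17.2227


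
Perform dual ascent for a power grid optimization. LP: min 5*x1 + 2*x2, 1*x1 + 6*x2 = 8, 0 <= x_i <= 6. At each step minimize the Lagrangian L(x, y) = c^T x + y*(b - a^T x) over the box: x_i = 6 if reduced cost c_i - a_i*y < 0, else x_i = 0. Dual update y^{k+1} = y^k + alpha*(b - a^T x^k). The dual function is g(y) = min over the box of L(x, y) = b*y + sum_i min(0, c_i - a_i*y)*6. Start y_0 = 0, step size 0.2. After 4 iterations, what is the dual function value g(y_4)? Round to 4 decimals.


Dual ascent for LP: min 5*x1 + 2*x2, 1*x1 + 6*x2 = 8, 0 <= x_i <= 6
Step 1: y^k = 0.0, reduced costs: (5.0, 2.0)
  x^k = (0.0, 0.0), subgradient = b - a^T x = 8.0
  y^{k+1} = 0.0 + 0.2*8.0 = 1.6
Step 2: y^k = 1.6, reduced costs: (3.4, -7.6)
  x^k = (0.0, 6.0), subgradient = b - a^T x = -28.0
  y^{k+1} = 1.6 + 0.2*-28.0 = -4.0
Step 3: y^k = -4.0, reduced costs: (9.0, 26.0)
  x^k = (0.0, 0.0), subgradient = b - a^T x = 8.0
  y^{k+1} = -4.0 + 0.2*8.0 = -2.4
Step 4: y^k = -2.4, reduced costs: (7.4, 16.4)
  x^k = (0.0, 0.0), subgradient = b - a^T x = 8.0
  y^{k+1} = -2.4 + 0.2*8.0 = -0.8
Dual objective at y_4 = -0.8: reduced costs (5.8, 6.8), box minimizer x = (0.0, 0.0)
g(y_4) = b*y + (c1 - a1*y)*x1 + (c2 - a2*y)*x2 = 8*(-0.8) + 5.8*0.0 + 6.8*0.0 = -6.4 + 0.0 + 0.0 = -6.4


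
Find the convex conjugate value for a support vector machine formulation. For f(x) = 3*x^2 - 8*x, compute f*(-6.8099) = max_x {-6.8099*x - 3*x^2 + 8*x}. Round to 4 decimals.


f*(y) = sup_x {y*x - a*x^2 - b*x} = sup_x {(y-b)*x - a*x^2}
FOC: (y - b) - 2a*x = 0 => x* = (y - b)/(2a)
x* = (-6.8099 + 8)/(2*3) = 0.1984
f*(-6.8099) = (y-b)^2/(4a) = (-6.8099 + 8)^2/(4*3)
= 1.4163/12 = 0.118


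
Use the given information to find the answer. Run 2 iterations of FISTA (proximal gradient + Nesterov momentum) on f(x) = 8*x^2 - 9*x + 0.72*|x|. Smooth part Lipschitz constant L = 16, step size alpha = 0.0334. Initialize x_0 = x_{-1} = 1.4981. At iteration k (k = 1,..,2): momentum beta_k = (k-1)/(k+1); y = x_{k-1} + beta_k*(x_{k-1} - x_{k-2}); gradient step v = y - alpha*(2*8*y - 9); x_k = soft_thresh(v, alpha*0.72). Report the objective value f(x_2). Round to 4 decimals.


FISTA on f(x) = 8*x^2 - 9*x + 0.72*|x|
L = 16, alpha = 0.0334
Iteration 1: beta = 0.0, y = 1.4981 + 0.0*(1.4981 - 1.4981) = 1.4981
  grad(y) = 14.9696, v = y - alpha*grad = 0.9981
  prox(v) = soft_thresh(0.9981, 0.024) = 0.9741
Iteration 2: beta = 0.3333, y = 0.9741 + 0.3333*(0.9741 - 1.4981) = 0.7994
  grad(y) = 3.7902, v = y - alpha*grad = 0.6728
  prox(v) = soft_thresh(0.6728, 0.024) = 0.6487
f(x_2) = 8*0.6487^2 - 9*0.6487 + 0.72*|0.6487| = -2.0046


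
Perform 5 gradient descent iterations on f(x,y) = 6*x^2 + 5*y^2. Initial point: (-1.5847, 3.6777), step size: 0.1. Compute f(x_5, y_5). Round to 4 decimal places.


Gradient descent on f(x,y) = 6*x^2 + 5*y^2.
Starting point: (-1.5847, 3.6777), alpha = 0.1
Step 1: grad_x = 2*6*-1.5847 = -19.0164, grad_y = 2*5*3.6777 = 36.777
  x_1 = -1.5847 - 0.1*-19.0164 = 0.3169
  y_1 = 3.6777 - 0.1*36.777 = 0.0
Step 2: grad_x = 2*6*0.3169 = 3.8033, grad_y = 2*5*0.0 = 0.0
  x_2 = 0.3169 - 0.1*3.8033 = -0.0634
  y_2 = 0.0 - 0.1*0.0 = 0.0
Step 3: grad_x = 2*6*-0.0634 = -0.7607, grad_y = 2*5*0.0 = 0.0
  x_3 = -0.0634 - 0.1*-0.7607 = 0.0127
  y_3 = 0.0 - 0.1*0.0 = 0.0
Step 4: grad_x = 2*6*0.0127 = 0.1521, grad_y = 2*5*0.0 = 0.0
  x_4 = 0.0127 - 0.1*0.1521 = -0.0025
  y_4 = 0.0 - 0.1*0.0 = 0.0
Step 5: grad_x = 2*6*-0.0025 = -0.0304, grad_y = 2*5*0.0 = 0.0
  x_5 = -0.0025 - 0.1*-0.0304 = 0.0005
  y_5 = 0.0 - 0.1*0.0 = 0.0
f(0.0005, 0.0) = 6*0.0005^2 + 5*0.0^2 = 0.0


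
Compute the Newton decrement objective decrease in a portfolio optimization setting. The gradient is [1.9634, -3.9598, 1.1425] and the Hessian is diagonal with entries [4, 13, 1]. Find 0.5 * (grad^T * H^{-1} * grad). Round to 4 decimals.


Step 1: H is diagonal, so H^(-1) * g = [0.4909, -0.3046, 1.1425].
Step 2: g^T H^(-1) g = sum_i g_i^2 / H_ii
  = (1.9634)^2/4 + (-3.9598)^2/13 + (1.1425)^2/1
  = 0.9637 + 1.2062 + 1.3053 = 3.4752
Step 3: Objective decrease = 0.5 * g^T H^(-1) g = 1.7376


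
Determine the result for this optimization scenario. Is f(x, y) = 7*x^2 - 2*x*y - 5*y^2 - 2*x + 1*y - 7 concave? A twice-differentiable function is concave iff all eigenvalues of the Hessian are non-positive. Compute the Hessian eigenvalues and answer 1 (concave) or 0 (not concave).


The Hessian of f(x,y) = 7*x^2 - 2*x*y - 5*y^2 - 2*x + 1*y - 7 is:
H = [[14, -2], [-2, -10]]
Trace = 14 - 10 = 4
Determinant = 14*-10 - (-2)^2 = -144
Discriminant = (4)^2 - 4*-144 = 592.0
Eigenvalues: lambda_1 = -10.1655, lambda_2 = 14.1655
The function is not concave.

0


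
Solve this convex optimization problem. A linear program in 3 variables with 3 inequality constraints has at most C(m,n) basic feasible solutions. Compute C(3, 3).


Each vertex corresponds to some choice of n active constraints out of m, so the number of vertices is at most C(m, n) = m! / (n!(m-n)!).
m = 3, n = 3
Numerator: 3 * 2 * 1
Denominator: 3! = 6
C(3, 3) = 1
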